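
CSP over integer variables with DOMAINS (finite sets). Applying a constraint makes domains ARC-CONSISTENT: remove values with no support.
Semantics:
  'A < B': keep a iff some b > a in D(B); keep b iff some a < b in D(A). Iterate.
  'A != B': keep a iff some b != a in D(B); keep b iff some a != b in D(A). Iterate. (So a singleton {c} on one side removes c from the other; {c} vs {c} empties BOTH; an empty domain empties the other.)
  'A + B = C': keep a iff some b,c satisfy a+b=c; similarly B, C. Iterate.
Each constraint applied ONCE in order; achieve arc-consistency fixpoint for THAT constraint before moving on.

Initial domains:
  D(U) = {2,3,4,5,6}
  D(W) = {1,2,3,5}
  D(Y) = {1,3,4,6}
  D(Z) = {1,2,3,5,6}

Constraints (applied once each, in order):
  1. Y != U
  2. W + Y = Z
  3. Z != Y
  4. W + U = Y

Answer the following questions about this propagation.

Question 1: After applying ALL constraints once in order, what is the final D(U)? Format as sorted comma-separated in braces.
Answer: {2,3}

Derivation:
Constraint 1 (Y != U) on D(Y)={1,3,4,6} D(U)={2,3,4,5,6}: no change
Constraint 2 (W + Y = Z) on D(W)={1,2,3,5} D(Y)={1,3,4,6} D(Z)={1,2,3,5,6}: Y {1,3,4,6}->{1,3,4}; Z {1,2,3,5,6}->{2,3,5,6}
Constraint 3 (Z != Y) on D(Z)={2,3,5,6} D(Y)={1,3,4}: no change
Constraint 4 (W + U = Y) on D(W)={1,2,3,5} D(U)={2,3,4,5,6} D(Y)={1,3,4}: W {1,2,3,5}->{1,2}; U {2,3,4,5,6}->{2,3}; Y {1,3,4}->{3,4}
So after all 4 constraints: D(U) = {2,3}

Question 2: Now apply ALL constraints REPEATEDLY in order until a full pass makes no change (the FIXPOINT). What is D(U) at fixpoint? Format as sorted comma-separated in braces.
Answer: {2,3}

Derivation:
pass 0 (initial): D(U)={2,3,4,5,6}
pass 1: U {2,3,4,5,6}->{2,3}; W {1,2,3,5}->{1,2}; Y {1,3,4,6}->{3,4}; Z {1,2,3,5,6}->{2,3,5,6}
pass 2: Z {2,3,5,6}->{5,6}
pass 3: no change
Fixpoint after 3 passes: D(U) = {2,3}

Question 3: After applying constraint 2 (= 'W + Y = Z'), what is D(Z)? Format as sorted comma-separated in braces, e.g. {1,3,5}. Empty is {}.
Constraint 1 (Y != U) on D(Y)={1,3,4,6} D(U)={2,3,4,5,6}: no change
Constraint 2 (W + Y = Z) on D(W)={1,2,3,5} D(Y)={1,3,4,6} D(Z)={1,2,3,5,6}: Y {1,3,4,6}->{1,3,4}; Z {1,2,3,5,6}->{2,3,5,6}
So after constraint 2: D(Z) = {2,3,5,6}

Answer: {2,3,5,6}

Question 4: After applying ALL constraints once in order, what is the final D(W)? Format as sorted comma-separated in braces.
Constraint 1 (Y != U) on D(Y)={1,3,4,6} D(U)={2,3,4,5,6}: no change
Constraint 2 (W + Y = Z) on D(W)={1,2,3,5} D(Y)={1,3,4,6} D(Z)={1,2,3,5,6}: Y {1,3,4,6}->{1,3,4}; Z {1,2,3,5,6}->{2,3,5,6}
Constraint 3 (Z != Y) on D(Z)={2,3,5,6} D(Y)={1,3,4}: no change
Constraint 4 (W + U = Y) on D(W)={1,2,3,5} D(U)={2,3,4,5,6} D(Y)={1,3,4}: W {1,2,3,5}->{1,2}; U {2,3,4,5,6}->{2,3}; Y {1,3,4}->{3,4}
So after all 4 constraints: D(W) = {1,2}

Answer: {1,2}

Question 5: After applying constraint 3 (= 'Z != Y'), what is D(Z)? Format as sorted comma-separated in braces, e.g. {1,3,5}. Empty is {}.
Constraint 1 (Y != U) on D(Y)={1,3,4,6} D(U)={2,3,4,5,6}: no change
Constraint 2 (W + Y = Z) on D(W)={1,2,3,5} D(Y)={1,3,4,6} D(Z)={1,2,3,5,6}: Y {1,3,4,6}->{1,3,4}; Z {1,2,3,5,6}->{2,3,5,6}
Constraint 3 (Z != Y) on D(Z)={2,3,5,6} D(Y)={1,3,4}: no change
So after constraint 3: D(Z) = {2,3,5,6}

Answer: {2,3,5,6}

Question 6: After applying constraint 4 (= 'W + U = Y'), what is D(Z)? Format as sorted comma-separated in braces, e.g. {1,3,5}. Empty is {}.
Answer: {2,3,5,6}

Derivation:
Constraint 1 (Y != U) on D(Y)={1,3,4,6} D(U)={2,3,4,5,6}: no change
Constraint 2 (W + Y = Z) on D(W)={1,2,3,5} D(Y)={1,3,4,6} D(Z)={1,2,3,5,6}: Y {1,3,4,6}->{1,3,4}; Z {1,2,3,5,6}->{2,3,5,6}
Constraint 3 (Z != Y) on D(Z)={2,3,5,6} D(Y)={1,3,4}: no change
Constraint 4 (W + U = Y) on D(W)={1,2,3,5} D(U)={2,3,4,5,6} D(Y)={1,3,4}: W {1,2,3,5}->{1,2}; U {2,3,4,5,6}->{2,3}; Y {1,3,4}->{3,4}
So after constraint 4: D(Z) = {2,3,5,6}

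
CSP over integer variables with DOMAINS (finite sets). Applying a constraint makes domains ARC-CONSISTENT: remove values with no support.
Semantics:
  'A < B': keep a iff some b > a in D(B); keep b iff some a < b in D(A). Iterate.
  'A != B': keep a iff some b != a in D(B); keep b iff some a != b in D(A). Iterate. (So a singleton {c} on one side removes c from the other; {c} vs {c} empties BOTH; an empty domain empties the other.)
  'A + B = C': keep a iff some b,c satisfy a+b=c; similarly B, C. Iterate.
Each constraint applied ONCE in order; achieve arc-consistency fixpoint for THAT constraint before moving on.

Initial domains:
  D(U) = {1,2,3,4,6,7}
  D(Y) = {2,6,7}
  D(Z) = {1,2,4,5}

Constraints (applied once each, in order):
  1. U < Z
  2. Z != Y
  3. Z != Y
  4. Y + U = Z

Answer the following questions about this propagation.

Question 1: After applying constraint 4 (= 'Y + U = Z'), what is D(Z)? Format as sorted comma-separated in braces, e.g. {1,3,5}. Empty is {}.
Constraint 1 (U < Z) on D(U)={1,2,3,4,6,7} D(Z)={1,2,4,5}: U {1,2,3,4,6,7}->{1,2,3,4}; Z {1,2,4,5}->{2,4,5}
Constraint 2 (Z != Y) on D(Z)={2,4,5} D(Y)={2,6,7}: no change
Constraint 3 (Z != Y) on D(Z)={2,4,5} D(Y)={2,6,7}: no change
Constraint 4 (Y + U = Z) on D(Y)={2,6,7} D(U)={1,2,3,4} D(Z)={2,4,5}: Y {2,6,7}->{2}; U {1,2,3,4}->{2,3}; Z {2,4,5}->{4,5}
So after constraint 4: D(Z) = {4,5}

Answer: {4,5}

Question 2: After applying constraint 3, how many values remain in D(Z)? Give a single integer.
Constraint 1 (U < Z) on D(U)={1,2,3,4,6,7} D(Z)={1,2,4,5}: U {1,2,3,4,6,7}->{1,2,3,4}; Z {1,2,4,5}->{2,4,5}
Constraint 2 (Z != Y) on D(Z)={2,4,5} D(Y)={2,6,7}: no change
Constraint 3 (Z != Y) on D(Z)={2,4,5} D(Y)={2,6,7}: no change
So after constraint 3: D(Z)={2,4,5}, size = 3

Answer: 3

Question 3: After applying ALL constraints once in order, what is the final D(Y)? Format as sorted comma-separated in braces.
Constraint 1 (U < Z) on D(U)={1,2,3,4,6,7} D(Z)={1,2,4,5}: U {1,2,3,4,6,7}->{1,2,3,4}; Z {1,2,4,5}->{2,4,5}
Constraint 2 (Z != Y) on D(Z)={2,4,5} D(Y)={2,6,7}: no change
Constraint 3 (Z != Y) on D(Z)={2,4,5} D(Y)={2,6,7}: no change
Constraint 4 (Y + U = Z) on D(Y)={2,6,7} D(U)={1,2,3,4} D(Z)={2,4,5}: Y {2,6,7}->{2}; U {1,2,3,4}->{2,3}; Z {2,4,5}->{4,5}
So after all 4 constraints: D(Y) = {2}

Answer: {2}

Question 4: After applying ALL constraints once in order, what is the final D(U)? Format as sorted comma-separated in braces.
Constraint 1 (U < Z) on D(U)={1,2,3,4,6,7} D(Z)={1,2,4,5}: U {1,2,3,4,6,7}->{1,2,3,4}; Z {1,2,4,5}->{2,4,5}
Constraint 2 (Z != Y) on D(Z)={2,4,5} D(Y)={2,6,7}: no change
Constraint 3 (Z != Y) on D(Z)={2,4,5} D(Y)={2,6,7}: no change
Constraint 4 (Y + U = Z) on D(Y)={2,6,7} D(U)={1,2,3,4} D(Z)={2,4,5}: Y {2,6,7}->{2}; U {1,2,3,4}->{2,3}; Z {2,4,5}->{4,5}
So after all 4 constraints: D(U) = {2,3}

Answer: {2,3}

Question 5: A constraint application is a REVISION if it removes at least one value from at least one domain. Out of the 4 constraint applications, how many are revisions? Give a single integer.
Constraint 1 (U < Z) on D(U)={1,2,3,4,6,7} D(Z)={1,2,4,5}: U {1,2,3,4,6,7}->{1,2,3,4}; Z {1,2,4,5}->{2,4,5} => REVISION
Constraint 2 (Z != Y) on D(Z)={2,4,5} D(Y)={2,6,7}: no change => not a revision
Constraint 3 (Z != Y) on D(Z)={2,4,5} D(Y)={2,6,7}: no change => not a revision
Constraint 4 (Y + U = Z) on D(Y)={2,6,7} D(U)={1,2,3,4} D(Z)={2,4,5}: Y {2,6,7}->{2}; U {1,2,3,4}->{2,3}; Z {2,4,5}->{4,5} => REVISION
Total revisions = 2

Answer: 2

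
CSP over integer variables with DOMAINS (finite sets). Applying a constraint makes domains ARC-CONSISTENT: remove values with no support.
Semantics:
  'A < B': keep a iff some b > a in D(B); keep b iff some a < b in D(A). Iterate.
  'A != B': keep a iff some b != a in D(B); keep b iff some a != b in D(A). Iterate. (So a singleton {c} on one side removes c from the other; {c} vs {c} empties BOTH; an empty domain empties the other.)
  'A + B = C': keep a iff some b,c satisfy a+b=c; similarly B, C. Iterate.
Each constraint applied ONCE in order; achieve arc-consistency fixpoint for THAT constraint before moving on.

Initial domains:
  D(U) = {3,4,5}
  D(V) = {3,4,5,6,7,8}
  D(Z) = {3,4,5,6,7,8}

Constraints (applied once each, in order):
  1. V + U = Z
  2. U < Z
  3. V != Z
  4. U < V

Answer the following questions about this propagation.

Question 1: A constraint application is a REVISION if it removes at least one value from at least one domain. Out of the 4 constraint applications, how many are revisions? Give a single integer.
Constraint 1 (V + U = Z) on D(V)={3,4,5,6,7,8} D(U)={3,4,5} D(Z)={3,4,5,6,7,8}: V {3,4,5,6,7,8}->{3,4,5}; Z {3,4,5,6,7,8}->{6,7,8} => REVISION
Constraint 2 (U < Z) on D(U)={3,4,5} D(Z)={6,7,8}: no change => not a revision
Constraint 3 (V != Z) on D(V)={3,4,5} D(Z)={6,7,8}: no change => not a revision
Constraint 4 (U < V) on D(U)={3,4,5} D(V)={3,4,5}: U {3,4,5}->{3,4}; V {3,4,5}->{4,5} => REVISION
Total revisions = 2

Answer: 2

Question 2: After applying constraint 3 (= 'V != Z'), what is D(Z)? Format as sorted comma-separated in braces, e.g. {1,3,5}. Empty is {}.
Constraint 1 (V + U = Z) on D(V)={3,4,5,6,7,8} D(U)={3,4,5} D(Z)={3,4,5,6,7,8}: V {3,4,5,6,7,8}->{3,4,5}; Z {3,4,5,6,7,8}->{6,7,8}
Constraint 2 (U < Z) on D(U)={3,4,5} D(Z)={6,7,8}: no change
Constraint 3 (V != Z) on D(V)={3,4,5} D(Z)={6,7,8}: no change
So after constraint 3: D(Z) = {6,7,8}

Answer: {6,7,8}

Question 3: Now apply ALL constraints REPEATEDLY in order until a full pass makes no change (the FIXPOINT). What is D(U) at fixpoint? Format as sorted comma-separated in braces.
pass 0 (initial): D(U)={3,4,5}
pass 1: U {3,4,5}->{3,4}; V {3,4,5,6,7,8}->{4,5}; Z {3,4,5,6,7,8}->{6,7,8}
pass 2: Z {6,7,8}->{7,8}
pass 3: no change
Fixpoint after 3 passes: D(U) = {3,4}

Answer: {3,4}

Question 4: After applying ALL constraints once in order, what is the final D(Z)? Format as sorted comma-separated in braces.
Answer: {6,7,8}

Derivation:
Constraint 1 (V + U = Z) on D(V)={3,4,5,6,7,8} D(U)={3,4,5} D(Z)={3,4,5,6,7,8}: V {3,4,5,6,7,8}->{3,4,5}; Z {3,4,5,6,7,8}->{6,7,8}
Constraint 2 (U < Z) on D(U)={3,4,5} D(Z)={6,7,8}: no change
Constraint 3 (V != Z) on D(V)={3,4,5} D(Z)={6,7,8}: no change
Constraint 4 (U < V) on D(U)={3,4,5} D(V)={3,4,5}: U {3,4,5}->{3,4}; V {3,4,5}->{4,5}
So after all 4 constraints: D(Z) = {6,7,8}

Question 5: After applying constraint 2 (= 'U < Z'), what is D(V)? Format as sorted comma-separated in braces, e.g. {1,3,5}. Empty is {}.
Answer: {3,4,5}

Derivation:
Constraint 1 (V + U = Z) on D(V)={3,4,5,6,7,8} D(U)={3,4,5} D(Z)={3,4,5,6,7,8}: V {3,4,5,6,7,8}->{3,4,5}; Z {3,4,5,6,7,8}->{6,7,8}
Constraint 2 (U < Z) on D(U)={3,4,5} D(Z)={6,7,8}: no change
So after constraint 2: D(V) = {3,4,5}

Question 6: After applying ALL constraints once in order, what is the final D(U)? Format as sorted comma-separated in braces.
Answer: {3,4}

Derivation:
Constraint 1 (V + U = Z) on D(V)={3,4,5,6,7,8} D(U)={3,4,5} D(Z)={3,4,5,6,7,8}: V {3,4,5,6,7,8}->{3,4,5}; Z {3,4,5,6,7,8}->{6,7,8}
Constraint 2 (U < Z) on D(U)={3,4,5} D(Z)={6,7,8}: no change
Constraint 3 (V != Z) on D(V)={3,4,5} D(Z)={6,7,8}: no change
Constraint 4 (U < V) on D(U)={3,4,5} D(V)={3,4,5}: U {3,4,5}->{3,4}; V {3,4,5}->{4,5}
So after all 4 constraints: D(U) = {3,4}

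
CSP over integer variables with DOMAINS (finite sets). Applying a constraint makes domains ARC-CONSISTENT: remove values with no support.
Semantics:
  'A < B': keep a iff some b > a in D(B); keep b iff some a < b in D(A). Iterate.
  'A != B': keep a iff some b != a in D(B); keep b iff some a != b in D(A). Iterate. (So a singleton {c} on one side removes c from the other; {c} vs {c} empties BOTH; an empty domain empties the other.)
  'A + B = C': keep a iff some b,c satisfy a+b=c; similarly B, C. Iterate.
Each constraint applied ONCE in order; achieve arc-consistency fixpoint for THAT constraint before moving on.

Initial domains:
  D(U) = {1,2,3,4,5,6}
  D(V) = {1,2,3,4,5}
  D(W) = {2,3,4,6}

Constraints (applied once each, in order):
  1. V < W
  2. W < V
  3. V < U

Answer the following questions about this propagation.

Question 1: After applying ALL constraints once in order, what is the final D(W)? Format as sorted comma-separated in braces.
Constraint 1 (V < W) on D(V)={1,2,3,4,5} D(W)={2,3,4,6}: no change
Constraint 2 (W < V) on D(W)={2,3,4,6} D(V)={1,2,3,4,5}: W {2,3,4,6}->{2,3,4}; V {1,2,3,4,5}->{3,4,5}
Constraint 3 (V < U) on D(V)={3,4,5} D(U)={1,2,3,4,5,6}: U {1,2,3,4,5,6}->{4,5,6}
So after all 3 constraints: D(W) = {2,3,4}

Answer: {2,3,4}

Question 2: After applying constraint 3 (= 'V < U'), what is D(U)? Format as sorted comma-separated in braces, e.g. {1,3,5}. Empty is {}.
Constraint 1 (V < W) on D(V)={1,2,3,4,5} D(W)={2,3,4,6}: no change
Constraint 2 (W < V) on D(W)={2,3,4,6} D(V)={1,2,3,4,5}: W {2,3,4,6}->{2,3,4}; V {1,2,3,4,5}->{3,4,5}
Constraint 3 (V < U) on D(V)={3,4,5} D(U)={1,2,3,4,5,6}: U {1,2,3,4,5,6}->{4,5,6}
So after constraint 3: D(U) = {4,5,6}

Answer: {4,5,6}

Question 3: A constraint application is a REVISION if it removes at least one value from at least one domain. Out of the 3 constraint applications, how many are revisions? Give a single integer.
Constraint 1 (V < W) on D(V)={1,2,3,4,5} D(W)={2,3,4,6}: no change => not a revision
Constraint 2 (W < V) on D(W)={2,3,4,6} D(V)={1,2,3,4,5}: W {2,3,4,6}->{2,3,4}; V {1,2,3,4,5}->{3,4,5} => REVISION
Constraint 3 (V < U) on D(V)={3,4,5} D(U)={1,2,3,4,5,6}: U {1,2,3,4,5,6}->{4,5,6} => REVISION
Total revisions = 2

Answer: 2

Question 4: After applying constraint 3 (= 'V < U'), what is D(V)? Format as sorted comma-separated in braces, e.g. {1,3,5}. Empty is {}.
Answer: {3,4,5}

Derivation:
Constraint 1 (V < W) on D(V)={1,2,3,4,5} D(W)={2,3,4,6}: no change
Constraint 2 (W < V) on D(W)={2,3,4,6} D(V)={1,2,3,4,5}: W {2,3,4,6}->{2,3,4}; V {1,2,3,4,5}->{3,4,5}
Constraint 3 (V < U) on D(V)={3,4,5} D(U)={1,2,3,4,5,6}: U {1,2,3,4,5,6}->{4,5,6}
So after constraint 3: D(V) = {3,4,5}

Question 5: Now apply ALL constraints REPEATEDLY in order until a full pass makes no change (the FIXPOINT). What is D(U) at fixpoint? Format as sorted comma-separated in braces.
pass 0 (initial): D(U)={1,2,3,4,5,6}
pass 1: U {1,2,3,4,5,6}->{4,5,6}; V {1,2,3,4,5}->{3,4,5}; W {2,3,4,6}->{2,3,4}
pass 2: U {4,5,6}->{}; V {3,4,5}->{}; W {2,3,4}->{}
pass 3: no change
Fixpoint after 3 passes: D(U) = {}

Answer: {}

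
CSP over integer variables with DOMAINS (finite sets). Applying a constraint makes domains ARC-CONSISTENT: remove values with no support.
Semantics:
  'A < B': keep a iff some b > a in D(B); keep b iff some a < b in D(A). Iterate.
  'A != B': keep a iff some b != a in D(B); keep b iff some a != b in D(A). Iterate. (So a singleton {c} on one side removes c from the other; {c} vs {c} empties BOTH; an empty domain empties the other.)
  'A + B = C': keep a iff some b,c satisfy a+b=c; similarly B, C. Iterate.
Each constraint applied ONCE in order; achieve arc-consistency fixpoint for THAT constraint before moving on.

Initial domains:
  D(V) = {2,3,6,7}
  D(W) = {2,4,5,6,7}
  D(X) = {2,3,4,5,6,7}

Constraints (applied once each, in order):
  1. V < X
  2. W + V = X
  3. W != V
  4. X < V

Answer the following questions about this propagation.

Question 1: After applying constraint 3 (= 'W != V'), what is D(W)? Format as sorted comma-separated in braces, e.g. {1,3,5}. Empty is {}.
Constraint 1 (V < X) on D(V)={2,3,6,7} D(X)={2,3,4,5,6,7}: V {2,3,6,7}->{2,3,6}; X {2,3,4,5,6,7}->{3,4,5,6,7}
Constraint 2 (W + V = X) on D(W)={2,4,5,6,7} D(V)={2,3,6} D(X)={3,4,5,6,7}: W {2,4,5,6,7}->{2,4,5}; V {2,3,6}->{2,3}; X {3,4,5,6,7}->{4,5,6,7}
Constraint 3 (W != V) on D(W)={2,4,5} D(V)={2,3}: no change
So after constraint 3: D(W) = {2,4,5}

Answer: {2,4,5}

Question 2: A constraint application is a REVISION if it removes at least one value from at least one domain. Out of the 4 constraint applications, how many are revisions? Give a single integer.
Answer: 3

Derivation:
Constraint 1 (V < X) on D(V)={2,3,6,7} D(X)={2,3,4,5,6,7}: V {2,3,6,7}->{2,3,6}; X {2,3,4,5,6,7}->{3,4,5,6,7} => REVISION
Constraint 2 (W + V = X) on D(W)={2,4,5,6,7} D(V)={2,3,6} D(X)={3,4,5,6,7}: W {2,4,5,6,7}->{2,4,5}; V {2,3,6}->{2,3}; X {3,4,5,6,7}->{4,5,6,7} => REVISION
Constraint 3 (W != V) on D(W)={2,4,5} D(V)={2,3}: no change => not a revision
Constraint 4 (X < V) on D(X)={4,5,6,7} D(V)={2,3}: X {4,5,6,7}->{}; V {2,3}->{} => REVISION
Total revisions = 3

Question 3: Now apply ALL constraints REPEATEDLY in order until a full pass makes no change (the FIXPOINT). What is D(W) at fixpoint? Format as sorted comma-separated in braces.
pass 0 (initial): D(W)={2,4,5,6,7}
pass 1: V {2,3,6,7}->{}; W {2,4,5,6,7}->{2,4,5}; X {2,3,4,5,6,7}->{}
pass 2: W {2,4,5}->{}
pass 3: no change
Fixpoint after 3 passes: D(W) = {}

Answer: {}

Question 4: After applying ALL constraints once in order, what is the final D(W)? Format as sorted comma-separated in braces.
Answer: {2,4,5}

Derivation:
Constraint 1 (V < X) on D(V)={2,3,6,7} D(X)={2,3,4,5,6,7}: V {2,3,6,7}->{2,3,6}; X {2,3,4,5,6,7}->{3,4,5,6,7}
Constraint 2 (W + V = X) on D(W)={2,4,5,6,7} D(V)={2,3,6} D(X)={3,4,5,6,7}: W {2,4,5,6,7}->{2,4,5}; V {2,3,6}->{2,3}; X {3,4,5,6,7}->{4,5,6,7}
Constraint 3 (W != V) on D(W)={2,4,5} D(V)={2,3}: no change
Constraint 4 (X < V) on D(X)={4,5,6,7} D(V)={2,3}: X {4,5,6,7}->{}; V {2,3}->{}
So after all 4 constraints: D(W) = {2,4,5}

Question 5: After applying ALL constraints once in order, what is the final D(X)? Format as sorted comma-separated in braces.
Answer: {}

Derivation:
Constraint 1 (V < X) on D(V)={2,3,6,7} D(X)={2,3,4,5,6,7}: V {2,3,6,7}->{2,3,6}; X {2,3,4,5,6,7}->{3,4,5,6,7}
Constraint 2 (W + V = X) on D(W)={2,4,5,6,7} D(V)={2,3,6} D(X)={3,4,5,6,7}: W {2,4,5,6,7}->{2,4,5}; V {2,3,6}->{2,3}; X {3,4,5,6,7}->{4,5,6,7}
Constraint 3 (W != V) on D(W)={2,4,5} D(V)={2,3}: no change
Constraint 4 (X < V) on D(X)={4,5,6,7} D(V)={2,3}: X {4,5,6,7}->{}; V {2,3}->{}
So after all 4 constraints: D(X) = {}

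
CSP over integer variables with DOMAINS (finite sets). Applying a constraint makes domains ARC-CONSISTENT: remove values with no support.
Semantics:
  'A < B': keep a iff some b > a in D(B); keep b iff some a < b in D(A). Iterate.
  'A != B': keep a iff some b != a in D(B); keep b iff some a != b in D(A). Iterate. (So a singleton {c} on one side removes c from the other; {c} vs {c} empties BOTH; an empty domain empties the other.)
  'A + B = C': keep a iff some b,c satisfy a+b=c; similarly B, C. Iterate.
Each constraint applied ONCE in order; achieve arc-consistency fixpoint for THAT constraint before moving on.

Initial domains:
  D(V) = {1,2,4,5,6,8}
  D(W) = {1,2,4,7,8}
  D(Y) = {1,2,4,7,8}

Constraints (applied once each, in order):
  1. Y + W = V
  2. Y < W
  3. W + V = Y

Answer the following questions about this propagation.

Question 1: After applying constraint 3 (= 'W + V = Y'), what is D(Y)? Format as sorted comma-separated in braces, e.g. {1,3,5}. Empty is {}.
Answer: {4}

Derivation:
Constraint 1 (Y + W = V) on D(Y)={1,2,4,7,8} D(W)={1,2,4,7,8} D(V)={1,2,4,5,6,8}: Y {1,2,4,7,8}->{1,2,4,7}; W {1,2,4,7,8}->{1,2,4,7}; V {1,2,4,5,6,8}->{2,4,5,6,8}
Constraint 2 (Y < W) on D(Y)={1,2,4,7} D(W)={1,2,4,7}: Y {1,2,4,7}->{1,2,4}; W {1,2,4,7}->{2,4,7}
Constraint 3 (W + V = Y) on D(W)={2,4,7} D(V)={2,4,5,6,8} D(Y)={1,2,4}: W {2,4,7}->{2}; V {2,4,5,6,8}->{2}; Y {1,2,4}->{4}
So after constraint 3: D(Y) = {4}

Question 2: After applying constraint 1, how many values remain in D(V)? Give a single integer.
Answer: 5

Derivation:
Constraint 1 (Y + W = V) on D(Y)={1,2,4,7,8} D(W)={1,2,4,7,8} D(V)={1,2,4,5,6,8}: Y {1,2,4,7,8}->{1,2,4,7}; W {1,2,4,7,8}->{1,2,4,7}; V {1,2,4,5,6,8}->{2,4,5,6,8}
So after constraint 1: D(V)={2,4,5,6,8}, size = 5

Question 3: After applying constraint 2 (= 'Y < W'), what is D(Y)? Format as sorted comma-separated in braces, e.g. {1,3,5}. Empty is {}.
Constraint 1 (Y + W = V) on D(Y)={1,2,4,7,8} D(W)={1,2,4,7,8} D(V)={1,2,4,5,6,8}: Y {1,2,4,7,8}->{1,2,4,7}; W {1,2,4,7,8}->{1,2,4,7}; V {1,2,4,5,6,8}->{2,4,5,6,8}
Constraint 2 (Y < W) on D(Y)={1,2,4,7} D(W)={1,2,4,7}: Y {1,2,4,7}->{1,2,4}; W {1,2,4,7}->{2,4,7}
So after constraint 2: D(Y) = {1,2,4}

Answer: {1,2,4}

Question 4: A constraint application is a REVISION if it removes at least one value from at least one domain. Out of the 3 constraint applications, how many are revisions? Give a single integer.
Constraint 1 (Y + W = V) on D(Y)={1,2,4,7,8} D(W)={1,2,4,7,8} D(V)={1,2,4,5,6,8}: Y {1,2,4,7,8}->{1,2,4,7}; W {1,2,4,7,8}->{1,2,4,7}; V {1,2,4,5,6,8}->{2,4,5,6,8} => REVISION
Constraint 2 (Y < W) on D(Y)={1,2,4,7} D(W)={1,2,4,7}: Y {1,2,4,7}->{1,2,4}; W {1,2,4,7}->{2,4,7} => REVISION
Constraint 3 (W + V = Y) on D(W)={2,4,7} D(V)={2,4,5,6,8} D(Y)={1,2,4}: W {2,4,7}->{2}; V {2,4,5,6,8}->{2}; Y {1,2,4}->{4} => REVISION
Total revisions = 3

Answer: 3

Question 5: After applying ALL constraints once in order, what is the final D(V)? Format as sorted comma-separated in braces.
Constraint 1 (Y + W = V) on D(Y)={1,2,4,7,8} D(W)={1,2,4,7,8} D(V)={1,2,4,5,6,8}: Y {1,2,4,7,8}->{1,2,4,7}; W {1,2,4,7,8}->{1,2,4,7}; V {1,2,4,5,6,8}->{2,4,5,6,8}
Constraint 2 (Y < W) on D(Y)={1,2,4,7} D(W)={1,2,4,7}: Y {1,2,4,7}->{1,2,4}; W {1,2,4,7}->{2,4,7}
Constraint 3 (W + V = Y) on D(W)={2,4,7} D(V)={2,4,5,6,8} D(Y)={1,2,4}: W {2,4,7}->{2}; V {2,4,5,6,8}->{2}; Y {1,2,4}->{4}
So after all 3 constraints: D(V) = {2}

Answer: {2}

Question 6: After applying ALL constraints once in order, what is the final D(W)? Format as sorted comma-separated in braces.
Answer: {2}

Derivation:
Constraint 1 (Y + W = V) on D(Y)={1,2,4,7,8} D(W)={1,2,4,7,8} D(V)={1,2,4,5,6,8}: Y {1,2,4,7,8}->{1,2,4,7}; W {1,2,4,7,8}->{1,2,4,7}; V {1,2,4,5,6,8}->{2,4,5,6,8}
Constraint 2 (Y < W) on D(Y)={1,2,4,7} D(W)={1,2,4,7}: Y {1,2,4,7}->{1,2,4}; W {1,2,4,7}->{2,4,7}
Constraint 3 (W + V = Y) on D(W)={2,4,7} D(V)={2,4,5,6,8} D(Y)={1,2,4}: W {2,4,7}->{2}; V {2,4,5,6,8}->{2}; Y {1,2,4}->{4}
So after all 3 constraints: D(W) = {2}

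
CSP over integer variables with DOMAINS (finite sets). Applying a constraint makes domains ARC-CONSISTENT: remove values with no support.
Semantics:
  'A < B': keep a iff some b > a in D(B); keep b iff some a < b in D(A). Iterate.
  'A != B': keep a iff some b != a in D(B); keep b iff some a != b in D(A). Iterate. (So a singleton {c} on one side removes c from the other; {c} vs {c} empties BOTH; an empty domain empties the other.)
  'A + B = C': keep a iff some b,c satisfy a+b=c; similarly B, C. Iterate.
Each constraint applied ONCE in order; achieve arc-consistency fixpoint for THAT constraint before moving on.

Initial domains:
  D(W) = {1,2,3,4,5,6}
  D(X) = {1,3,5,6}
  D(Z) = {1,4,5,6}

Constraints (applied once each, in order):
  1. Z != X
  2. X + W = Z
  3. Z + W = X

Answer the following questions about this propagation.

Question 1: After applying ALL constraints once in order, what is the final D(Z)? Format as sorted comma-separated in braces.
Answer: {4}

Derivation:
Constraint 1 (Z != X) on D(Z)={1,4,5,6} D(X)={1,3,5,6}: no change
Constraint 2 (X + W = Z) on D(X)={1,3,5,6} D(W)={1,2,3,4,5,6} D(Z)={1,4,5,6}: X {1,3,5,6}->{1,3,5}; W {1,2,3,4,5,6}->{1,2,3,4,5}; Z {1,4,5,6}->{4,5,6}
Constraint 3 (Z + W = X) on D(Z)={4,5,6} D(W)={1,2,3,4,5} D(X)={1,3,5}: Z {4,5,6}->{4}; W {1,2,3,4,5}->{1}; X {1,3,5}->{5}
So after all 3 constraints: D(Z) = {4}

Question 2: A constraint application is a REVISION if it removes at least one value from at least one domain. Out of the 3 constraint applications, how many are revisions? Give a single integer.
Constraint 1 (Z != X) on D(Z)={1,4,5,6} D(X)={1,3,5,6}: no change => not a revision
Constraint 2 (X + W = Z) on D(X)={1,3,5,6} D(W)={1,2,3,4,5,6} D(Z)={1,4,5,6}: X {1,3,5,6}->{1,3,5}; W {1,2,3,4,5,6}->{1,2,3,4,5}; Z {1,4,5,6}->{4,5,6} => REVISION
Constraint 3 (Z + W = X) on D(Z)={4,5,6} D(W)={1,2,3,4,5} D(X)={1,3,5}: Z {4,5,6}->{4}; W {1,2,3,4,5}->{1}; X {1,3,5}->{5} => REVISION
Total revisions = 2

Answer: 2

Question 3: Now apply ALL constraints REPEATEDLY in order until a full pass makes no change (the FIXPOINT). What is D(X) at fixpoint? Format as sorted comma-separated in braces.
pass 0 (initial): D(X)={1,3,5,6}
pass 1: W {1,2,3,4,5,6}->{1}; X {1,3,5,6}->{5}; Z {1,4,5,6}->{4}
pass 2: W {1}->{}; X {5}->{}; Z {4}->{}
pass 3: no change
Fixpoint after 3 passes: D(X) = {}

Answer: {}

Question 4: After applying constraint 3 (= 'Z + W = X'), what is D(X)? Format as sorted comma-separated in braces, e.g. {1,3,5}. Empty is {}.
Answer: {5}

Derivation:
Constraint 1 (Z != X) on D(Z)={1,4,5,6} D(X)={1,3,5,6}: no change
Constraint 2 (X + W = Z) on D(X)={1,3,5,6} D(W)={1,2,3,4,5,6} D(Z)={1,4,5,6}: X {1,3,5,6}->{1,3,5}; W {1,2,3,4,5,6}->{1,2,3,4,5}; Z {1,4,5,6}->{4,5,6}
Constraint 3 (Z + W = X) on D(Z)={4,5,6} D(W)={1,2,3,4,5} D(X)={1,3,5}: Z {4,5,6}->{4}; W {1,2,3,4,5}->{1}; X {1,3,5}->{5}
So after constraint 3: D(X) = {5}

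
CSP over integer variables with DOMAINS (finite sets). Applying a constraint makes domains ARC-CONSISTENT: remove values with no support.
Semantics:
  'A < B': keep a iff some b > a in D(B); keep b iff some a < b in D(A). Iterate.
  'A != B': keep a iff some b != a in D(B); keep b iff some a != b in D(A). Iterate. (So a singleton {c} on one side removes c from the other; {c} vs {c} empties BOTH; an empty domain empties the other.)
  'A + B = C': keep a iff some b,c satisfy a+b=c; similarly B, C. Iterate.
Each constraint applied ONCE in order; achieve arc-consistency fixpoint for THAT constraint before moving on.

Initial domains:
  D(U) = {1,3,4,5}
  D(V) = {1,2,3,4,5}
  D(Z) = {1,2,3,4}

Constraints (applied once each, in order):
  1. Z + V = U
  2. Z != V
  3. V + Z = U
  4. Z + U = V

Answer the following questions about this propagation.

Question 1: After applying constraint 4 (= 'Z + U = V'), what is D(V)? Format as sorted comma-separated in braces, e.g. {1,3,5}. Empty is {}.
Constraint 1 (Z + V = U) on D(Z)={1,2,3,4} D(V)={1,2,3,4,5} D(U)={1,3,4,5}: V {1,2,3,4,5}->{1,2,3,4}; U {1,3,4,5}->{3,4,5}
Constraint 2 (Z != V) on D(Z)={1,2,3,4} D(V)={1,2,3,4}: no change
Constraint 3 (V + Z = U) on D(V)={1,2,3,4} D(Z)={1,2,3,4} D(U)={3,4,5}: no change
Constraint 4 (Z + U = V) on D(Z)={1,2,3,4} D(U)={3,4,5} D(V)={1,2,3,4}: Z {1,2,3,4}->{1}; U {3,4,5}->{3}; V {1,2,3,4}->{4}
So after constraint 4: D(V) = {4}

Answer: {4}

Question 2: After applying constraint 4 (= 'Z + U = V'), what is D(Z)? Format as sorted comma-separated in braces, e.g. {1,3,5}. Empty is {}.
Answer: {1}

Derivation:
Constraint 1 (Z + V = U) on D(Z)={1,2,3,4} D(V)={1,2,3,4,5} D(U)={1,3,4,5}: V {1,2,3,4,5}->{1,2,3,4}; U {1,3,4,5}->{3,4,5}
Constraint 2 (Z != V) on D(Z)={1,2,3,4} D(V)={1,2,3,4}: no change
Constraint 3 (V + Z = U) on D(V)={1,2,3,4} D(Z)={1,2,3,4} D(U)={3,4,5}: no change
Constraint 4 (Z + U = V) on D(Z)={1,2,3,4} D(U)={3,4,5} D(V)={1,2,3,4}: Z {1,2,3,4}->{1}; U {3,4,5}->{3}; V {1,2,3,4}->{4}
So after constraint 4: D(Z) = {1}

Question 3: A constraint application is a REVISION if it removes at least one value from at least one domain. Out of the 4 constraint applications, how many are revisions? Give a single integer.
Answer: 2

Derivation:
Constraint 1 (Z + V = U) on D(Z)={1,2,3,4} D(V)={1,2,3,4,5} D(U)={1,3,4,5}: V {1,2,3,4,5}->{1,2,3,4}; U {1,3,4,5}->{3,4,5} => REVISION
Constraint 2 (Z != V) on D(Z)={1,2,3,4} D(V)={1,2,3,4}: no change => not a revision
Constraint 3 (V + Z = U) on D(V)={1,2,3,4} D(Z)={1,2,3,4} D(U)={3,4,5}: no change => not a revision
Constraint 4 (Z + U = V) on D(Z)={1,2,3,4} D(U)={3,4,5} D(V)={1,2,3,4}: Z {1,2,3,4}->{1}; U {3,4,5}->{3}; V {1,2,3,4}->{4} => REVISION
Total revisions = 2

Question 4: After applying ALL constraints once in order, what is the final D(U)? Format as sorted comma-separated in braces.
Constraint 1 (Z + V = U) on D(Z)={1,2,3,4} D(V)={1,2,3,4,5} D(U)={1,3,4,5}: V {1,2,3,4,5}->{1,2,3,4}; U {1,3,4,5}->{3,4,5}
Constraint 2 (Z != V) on D(Z)={1,2,3,4} D(V)={1,2,3,4}: no change
Constraint 3 (V + Z = U) on D(V)={1,2,3,4} D(Z)={1,2,3,4} D(U)={3,4,5}: no change
Constraint 4 (Z + U = V) on D(Z)={1,2,3,4} D(U)={3,4,5} D(V)={1,2,3,4}: Z {1,2,3,4}->{1}; U {3,4,5}->{3}; V {1,2,3,4}->{4}
So after all 4 constraints: D(U) = {3}

Answer: {3}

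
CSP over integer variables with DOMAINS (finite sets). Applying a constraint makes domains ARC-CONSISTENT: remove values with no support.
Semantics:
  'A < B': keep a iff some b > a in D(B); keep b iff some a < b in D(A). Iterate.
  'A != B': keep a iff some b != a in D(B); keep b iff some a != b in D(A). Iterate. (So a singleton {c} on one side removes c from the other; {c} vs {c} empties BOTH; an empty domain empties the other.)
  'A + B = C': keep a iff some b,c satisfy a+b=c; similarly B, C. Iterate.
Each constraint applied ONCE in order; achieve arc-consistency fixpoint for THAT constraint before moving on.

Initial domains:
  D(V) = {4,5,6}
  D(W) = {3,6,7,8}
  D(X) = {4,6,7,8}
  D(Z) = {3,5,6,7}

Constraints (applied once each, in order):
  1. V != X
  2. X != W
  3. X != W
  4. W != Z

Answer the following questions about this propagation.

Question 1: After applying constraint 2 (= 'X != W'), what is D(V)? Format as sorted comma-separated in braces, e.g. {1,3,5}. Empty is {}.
Constraint 1 (V != X) on D(V)={4,5,6} D(X)={4,6,7,8}: no change
Constraint 2 (X != W) on D(X)={4,6,7,8} D(W)={3,6,7,8}: no change
So after constraint 2: D(V) = {4,5,6}

Answer: {4,5,6}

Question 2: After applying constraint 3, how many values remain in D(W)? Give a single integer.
Constraint 1 (V != X) on D(V)={4,5,6} D(X)={4,6,7,8}: no change
Constraint 2 (X != W) on D(X)={4,6,7,8} D(W)={3,6,7,8}: no change
Constraint 3 (X != W) on D(X)={4,6,7,8} D(W)={3,6,7,8}: no change
So after constraint 3: D(W)={3,6,7,8}, size = 4

Answer: 4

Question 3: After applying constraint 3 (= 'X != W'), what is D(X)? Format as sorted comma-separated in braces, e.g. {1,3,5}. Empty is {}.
Answer: {4,6,7,8}

Derivation:
Constraint 1 (V != X) on D(V)={4,5,6} D(X)={4,6,7,8}: no change
Constraint 2 (X != W) on D(X)={4,6,7,8} D(W)={3,6,7,8}: no change
Constraint 3 (X != W) on D(X)={4,6,7,8} D(W)={3,6,7,8}: no change
So after constraint 3: D(X) = {4,6,7,8}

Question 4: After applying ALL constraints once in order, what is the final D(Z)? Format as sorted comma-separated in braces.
Constraint 1 (V != X) on D(V)={4,5,6} D(X)={4,6,7,8}: no change
Constraint 2 (X != W) on D(X)={4,6,7,8} D(W)={3,6,7,8}: no change
Constraint 3 (X != W) on D(X)={4,6,7,8} D(W)={3,6,7,8}: no change
Constraint 4 (W != Z) on D(W)={3,6,7,8} D(Z)={3,5,6,7}: no change
So after all 4 constraints: D(Z) = {3,5,6,7}

Answer: {3,5,6,7}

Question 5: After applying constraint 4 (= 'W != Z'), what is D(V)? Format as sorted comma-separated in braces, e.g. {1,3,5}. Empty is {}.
Constraint 1 (V != X) on D(V)={4,5,6} D(X)={4,6,7,8}: no change
Constraint 2 (X != W) on D(X)={4,6,7,8} D(W)={3,6,7,8}: no change
Constraint 3 (X != W) on D(X)={4,6,7,8} D(W)={3,6,7,8}: no change
Constraint 4 (W != Z) on D(W)={3,6,7,8} D(Z)={3,5,6,7}: no change
So after constraint 4: D(V) = {4,5,6}

Answer: {4,5,6}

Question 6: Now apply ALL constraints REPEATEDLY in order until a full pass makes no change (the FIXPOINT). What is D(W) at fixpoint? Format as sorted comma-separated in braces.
Answer: {3,6,7,8}

Derivation:
pass 0 (initial): D(W)={3,6,7,8}
pass 1: no change
Fixpoint after 1 passes: D(W) = {3,6,7,8}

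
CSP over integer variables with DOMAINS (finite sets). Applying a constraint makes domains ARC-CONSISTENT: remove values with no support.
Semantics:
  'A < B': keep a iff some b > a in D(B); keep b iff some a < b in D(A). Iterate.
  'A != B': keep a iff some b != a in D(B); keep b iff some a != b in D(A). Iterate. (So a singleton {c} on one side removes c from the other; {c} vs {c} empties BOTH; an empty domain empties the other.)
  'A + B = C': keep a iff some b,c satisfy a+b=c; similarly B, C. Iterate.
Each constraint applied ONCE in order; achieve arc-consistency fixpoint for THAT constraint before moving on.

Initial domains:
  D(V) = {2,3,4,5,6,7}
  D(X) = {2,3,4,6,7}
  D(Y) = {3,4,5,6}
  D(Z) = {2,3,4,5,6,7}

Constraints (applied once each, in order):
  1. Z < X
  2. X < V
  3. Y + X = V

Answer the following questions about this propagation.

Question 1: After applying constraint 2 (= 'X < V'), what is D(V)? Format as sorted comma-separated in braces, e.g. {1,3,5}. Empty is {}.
Answer: {4,5,6,7}

Derivation:
Constraint 1 (Z < X) on D(Z)={2,3,4,5,6,7} D(X)={2,3,4,6,7}: Z {2,3,4,5,6,7}->{2,3,4,5,6}; X {2,3,4,6,7}->{3,4,6,7}
Constraint 2 (X < V) on D(X)={3,4,6,7} D(V)={2,3,4,5,6,7}: X {3,4,6,7}->{3,4,6}; V {2,3,4,5,6,7}->{4,5,6,7}
So after constraint 2: D(V) = {4,5,6,7}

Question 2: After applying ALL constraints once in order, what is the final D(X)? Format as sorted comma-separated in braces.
Constraint 1 (Z < X) on D(Z)={2,3,4,5,6,7} D(X)={2,3,4,6,7}: Z {2,3,4,5,6,7}->{2,3,4,5,6}; X {2,3,4,6,7}->{3,4,6,7}
Constraint 2 (X < V) on D(X)={3,4,6,7} D(V)={2,3,4,5,6,7}: X {3,4,6,7}->{3,4,6}; V {2,3,4,5,6,7}->{4,5,6,7}
Constraint 3 (Y + X = V) on D(Y)={3,4,5,6} D(X)={3,4,6} D(V)={4,5,6,7}: Y {3,4,5,6}->{3,4}; X {3,4,6}->{3,4}; V {4,5,6,7}->{6,7}
So after all 3 constraints: D(X) = {3,4}

Answer: {3,4}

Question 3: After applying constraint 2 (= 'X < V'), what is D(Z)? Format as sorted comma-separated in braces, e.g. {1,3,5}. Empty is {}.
Answer: {2,3,4,5,6}

Derivation:
Constraint 1 (Z < X) on D(Z)={2,3,4,5,6,7} D(X)={2,3,4,6,7}: Z {2,3,4,5,6,7}->{2,3,4,5,6}; X {2,3,4,6,7}->{3,4,6,7}
Constraint 2 (X < V) on D(X)={3,4,6,7} D(V)={2,3,4,5,6,7}: X {3,4,6,7}->{3,4,6}; V {2,3,4,5,6,7}->{4,5,6,7}
So after constraint 2: D(Z) = {2,3,4,5,6}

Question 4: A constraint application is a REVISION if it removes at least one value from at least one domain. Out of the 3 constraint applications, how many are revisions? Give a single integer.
Constraint 1 (Z < X) on D(Z)={2,3,4,5,6,7} D(X)={2,3,4,6,7}: Z {2,3,4,5,6,7}->{2,3,4,5,6}; X {2,3,4,6,7}->{3,4,6,7} => REVISION
Constraint 2 (X < V) on D(X)={3,4,6,7} D(V)={2,3,4,5,6,7}: X {3,4,6,7}->{3,4,6}; V {2,3,4,5,6,7}->{4,5,6,7} => REVISION
Constraint 3 (Y + X = V) on D(Y)={3,4,5,6} D(X)={3,4,6} D(V)={4,5,6,7}: Y {3,4,5,6}->{3,4}; X {3,4,6}->{3,4}; V {4,5,6,7}->{6,7} => REVISION
Total revisions = 3

Answer: 3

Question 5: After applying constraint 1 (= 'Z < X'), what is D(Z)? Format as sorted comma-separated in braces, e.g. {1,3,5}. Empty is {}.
Answer: {2,3,4,5,6}

Derivation:
Constraint 1 (Z < X) on D(Z)={2,3,4,5,6,7} D(X)={2,3,4,6,7}: Z {2,3,4,5,6,7}->{2,3,4,5,6}; X {2,3,4,6,7}->{3,4,6,7}
So after constraint 1: D(Z) = {2,3,4,5,6}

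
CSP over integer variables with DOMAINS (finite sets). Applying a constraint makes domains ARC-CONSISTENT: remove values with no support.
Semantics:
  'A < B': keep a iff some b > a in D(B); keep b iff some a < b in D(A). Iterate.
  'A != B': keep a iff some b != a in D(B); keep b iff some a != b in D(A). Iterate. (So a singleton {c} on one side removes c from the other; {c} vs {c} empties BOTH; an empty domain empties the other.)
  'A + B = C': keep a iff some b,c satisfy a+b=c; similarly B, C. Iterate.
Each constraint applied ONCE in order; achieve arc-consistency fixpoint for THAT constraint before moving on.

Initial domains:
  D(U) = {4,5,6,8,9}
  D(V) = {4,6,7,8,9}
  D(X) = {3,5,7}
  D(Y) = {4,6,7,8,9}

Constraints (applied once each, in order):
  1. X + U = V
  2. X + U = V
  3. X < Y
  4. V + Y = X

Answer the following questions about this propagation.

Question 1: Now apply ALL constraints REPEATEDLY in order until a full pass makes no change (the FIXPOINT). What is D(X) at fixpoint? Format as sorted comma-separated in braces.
Answer: {}

Derivation:
pass 0 (initial): D(X)={3,5,7}
pass 1: U {4,5,6,8,9}->{4,5,6}; V {4,6,7,8,9}->{}; X {3,5,7}->{}; Y {4,6,7,8,9}->{}
pass 2: U {4,5,6}->{}
pass 3: no change
Fixpoint after 3 passes: D(X) = {}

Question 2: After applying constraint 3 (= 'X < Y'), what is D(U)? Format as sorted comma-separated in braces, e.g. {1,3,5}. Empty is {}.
Answer: {4,5,6}

Derivation:
Constraint 1 (X + U = V) on D(X)={3,5,7} D(U)={4,5,6,8,9} D(V)={4,6,7,8,9}: X {3,5,7}->{3,5}; U {4,5,6,8,9}->{4,5,6}; V {4,6,7,8,9}->{7,8,9}
Constraint 2 (X + U = V) on D(X)={3,5} D(U)={4,5,6} D(V)={7,8,9}: no change
Constraint 3 (X < Y) on D(X)={3,5} D(Y)={4,6,7,8,9}: no change
So after constraint 3: D(U) = {4,5,6}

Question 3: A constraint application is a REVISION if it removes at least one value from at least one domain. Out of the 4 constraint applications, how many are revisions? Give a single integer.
Constraint 1 (X + U = V) on D(X)={3,5,7} D(U)={4,5,6,8,9} D(V)={4,6,7,8,9}: X {3,5,7}->{3,5}; U {4,5,6,8,9}->{4,5,6}; V {4,6,7,8,9}->{7,8,9} => REVISION
Constraint 2 (X + U = V) on D(X)={3,5} D(U)={4,5,6} D(V)={7,8,9}: no change => not a revision
Constraint 3 (X < Y) on D(X)={3,5} D(Y)={4,6,7,8,9}: no change => not a revision
Constraint 4 (V + Y = X) on D(V)={7,8,9} D(Y)={4,6,7,8,9} D(X)={3,5}: V {7,8,9}->{}; Y {4,6,7,8,9}->{}; X {3,5}->{} => REVISION
Total revisions = 2

Answer: 2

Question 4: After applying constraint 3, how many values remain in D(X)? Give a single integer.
Answer: 2

Derivation:
Constraint 1 (X + U = V) on D(X)={3,5,7} D(U)={4,5,6,8,9} D(V)={4,6,7,8,9}: X {3,5,7}->{3,5}; U {4,5,6,8,9}->{4,5,6}; V {4,6,7,8,9}->{7,8,9}
Constraint 2 (X + U = V) on D(X)={3,5} D(U)={4,5,6} D(V)={7,8,9}: no change
Constraint 3 (X < Y) on D(X)={3,5} D(Y)={4,6,7,8,9}: no change
So after constraint 3: D(X)={3,5}, size = 2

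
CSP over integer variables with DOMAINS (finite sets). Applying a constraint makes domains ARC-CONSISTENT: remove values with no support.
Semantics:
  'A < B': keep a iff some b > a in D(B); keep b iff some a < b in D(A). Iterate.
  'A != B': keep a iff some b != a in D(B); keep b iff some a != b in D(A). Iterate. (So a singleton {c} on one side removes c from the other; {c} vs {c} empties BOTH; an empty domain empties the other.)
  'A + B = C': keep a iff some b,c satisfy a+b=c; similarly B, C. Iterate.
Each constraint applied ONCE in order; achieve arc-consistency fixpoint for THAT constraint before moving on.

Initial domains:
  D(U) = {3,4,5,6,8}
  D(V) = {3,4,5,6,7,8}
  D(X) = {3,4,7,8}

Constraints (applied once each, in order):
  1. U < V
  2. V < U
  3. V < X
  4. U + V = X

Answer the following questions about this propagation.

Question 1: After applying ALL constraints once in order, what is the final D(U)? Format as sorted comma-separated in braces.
Answer: {}

Derivation:
Constraint 1 (U < V) on D(U)={3,4,5,6,8} D(V)={3,4,5,6,7,8}: U {3,4,5,6,8}->{3,4,5,6}; V {3,4,5,6,7,8}->{4,5,6,7,8}
Constraint 2 (V < U) on D(V)={4,5,6,7,8} D(U)={3,4,5,6}: V {4,5,6,7,8}->{4,5}; U {3,4,5,6}->{5,6}
Constraint 3 (V < X) on D(V)={4,5} D(X)={3,4,7,8}: X {3,4,7,8}->{7,8}
Constraint 4 (U + V = X) on D(U)={5,6} D(V)={4,5} D(X)={7,8}: U {5,6}->{}; V {4,5}->{}; X {7,8}->{}
So after all 4 constraints: D(U) = {}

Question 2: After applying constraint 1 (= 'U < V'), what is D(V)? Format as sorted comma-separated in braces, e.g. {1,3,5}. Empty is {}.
Constraint 1 (U < V) on D(U)={3,4,5,6,8} D(V)={3,4,5,6,7,8}: U {3,4,5,6,8}->{3,4,5,6}; V {3,4,5,6,7,8}->{4,5,6,7,8}
So after constraint 1: D(V) = {4,5,6,7,8}

Answer: {4,5,6,7,8}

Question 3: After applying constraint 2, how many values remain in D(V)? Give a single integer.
Answer: 2

Derivation:
Constraint 1 (U < V) on D(U)={3,4,5,6,8} D(V)={3,4,5,6,7,8}: U {3,4,5,6,8}->{3,4,5,6}; V {3,4,5,6,7,8}->{4,5,6,7,8}
Constraint 2 (V < U) on D(V)={4,5,6,7,8} D(U)={3,4,5,6}: V {4,5,6,7,8}->{4,5}; U {3,4,5,6}->{5,6}
So after constraint 2: D(V)={4,5}, size = 2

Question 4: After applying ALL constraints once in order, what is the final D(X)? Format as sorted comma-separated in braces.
Answer: {}

Derivation:
Constraint 1 (U < V) on D(U)={3,4,5,6,8} D(V)={3,4,5,6,7,8}: U {3,4,5,6,8}->{3,4,5,6}; V {3,4,5,6,7,8}->{4,5,6,7,8}
Constraint 2 (V < U) on D(V)={4,5,6,7,8} D(U)={3,4,5,6}: V {4,5,6,7,8}->{4,5}; U {3,4,5,6}->{5,6}
Constraint 3 (V < X) on D(V)={4,5} D(X)={3,4,7,8}: X {3,4,7,8}->{7,8}
Constraint 4 (U + V = X) on D(U)={5,6} D(V)={4,5} D(X)={7,8}: U {5,6}->{}; V {4,5}->{}; X {7,8}->{}
So after all 4 constraints: D(X) = {}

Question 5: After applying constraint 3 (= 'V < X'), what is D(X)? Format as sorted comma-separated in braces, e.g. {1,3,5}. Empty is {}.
Answer: {7,8}

Derivation:
Constraint 1 (U < V) on D(U)={3,4,5,6,8} D(V)={3,4,5,6,7,8}: U {3,4,5,6,8}->{3,4,5,6}; V {3,4,5,6,7,8}->{4,5,6,7,8}
Constraint 2 (V < U) on D(V)={4,5,6,7,8} D(U)={3,4,5,6}: V {4,5,6,7,8}->{4,5}; U {3,4,5,6}->{5,6}
Constraint 3 (V < X) on D(V)={4,5} D(X)={3,4,7,8}: X {3,4,7,8}->{7,8}
So after constraint 3: D(X) = {7,8}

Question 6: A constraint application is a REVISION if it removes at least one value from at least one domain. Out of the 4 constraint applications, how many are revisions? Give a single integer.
Answer: 4

Derivation:
Constraint 1 (U < V) on D(U)={3,4,5,6,8} D(V)={3,4,5,6,7,8}: U {3,4,5,6,8}->{3,4,5,6}; V {3,4,5,6,7,8}->{4,5,6,7,8} => REVISION
Constraint 2 (V < U) on D(V)={4,5,6,7,8} D(U)={3,4,5,6}: V {4,5,6,7,8}->{4,5}; U {3,4,5,6}->{5,6} => REVISION
Constraint 3 (V < X) on D(V)={4,5} D(X)={3,4,7,8}: X {3,4,7,8}->{7,8} => REVISION
Constraint 4 (U + V = X) on D(U)={5,6} D(V)={4,5} D(X)={7,8}: U {5,6}->{}; V {4,5}->{}; X {7,8}->{} => REVISION
Total revisions = 4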